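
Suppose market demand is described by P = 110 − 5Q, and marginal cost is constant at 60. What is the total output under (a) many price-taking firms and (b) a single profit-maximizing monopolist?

Under competition P = MC = 60, so Q = (110 − 60)/5 = 10.
A monopolist chooses Q where MR = MC. MR = 110 − 10Q; setting this equal to 60 gives Q = 5 and P = 85.

Competition: Q = 10; Monopoly: Q = 5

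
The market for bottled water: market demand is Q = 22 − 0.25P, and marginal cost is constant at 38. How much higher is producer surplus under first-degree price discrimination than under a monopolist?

PS rises by 156.25

Inverting demand: P = 88 − 4Q.
The monopolist equates marginal revenue to marginal cost: 88 − 8Q = 38, so Q = 6.25. From demand, P = 63.
PS = (63 − 38)·6.25 = 156.25.
Under first-degree price discrimination the firm charges each unit its demand price and produces up to where P = MC, i.e. Q = 12.5. Consumer surplus is zero; producer surplus equals total surplus.
PS = ½·(88 − 38)·12.5 = 312.5.
Change in producer surplus: 312.5 − 156.25 = 156.25.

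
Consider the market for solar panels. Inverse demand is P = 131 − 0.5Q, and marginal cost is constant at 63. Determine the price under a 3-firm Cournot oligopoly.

With 3 symmetric Cournot firms, each firm's FOC gives 131 − 2q = 63, so q = 34, Q = 3·34 = 102, and P = 80.

P = 80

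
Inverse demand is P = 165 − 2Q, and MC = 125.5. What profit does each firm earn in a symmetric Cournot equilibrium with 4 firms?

π_i = 31.205

Cournot with 4 identical firms: the symmetric best-response condition is 165 − 10q = 125.5. Each firm produces q = 3.95, total output Q = 15.8, price P = 133.4.
Each firm's profit = (133.4 − 125.5)·3.95 = 31.205.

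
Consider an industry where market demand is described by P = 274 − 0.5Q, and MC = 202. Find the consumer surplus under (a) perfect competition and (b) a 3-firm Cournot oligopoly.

Perfect competition: P = MC = 202, so 274 − 0.5Q = 202 and Q = 144.
CS = ½·(274 − 202)·144 = 5184.
In a 3-firm Cournot equilibrium, symmetry and the first-order condition give q = (274 − 202)/(2) = 36. So Q = 108 and P = 220.
CS = ½·(274 − 220)·108 = 2916.

Competition: CS = 5184; Cournot: CS = 2916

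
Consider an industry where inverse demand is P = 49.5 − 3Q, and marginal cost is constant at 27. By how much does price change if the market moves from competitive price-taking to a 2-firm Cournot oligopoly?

Competitive firms price at marginal cost: P = 27, giving Q = 7.5.
With 2 symmetric Cournot firms, each firm's FOC gives 49.5 − 9q = 27, so q = 2.5, Q = 2·2.5 = 5, and P = 34.5.
Change in price: 34.5 − 27 = 7.5.

Price rises by 7.5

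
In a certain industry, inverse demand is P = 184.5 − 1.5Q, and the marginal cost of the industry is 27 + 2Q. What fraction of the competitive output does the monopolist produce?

The monopolist equates marginal revenue to marginal cost: 184.5 − 3Q = 27 + 2Q, so Q = 31.5. From demand, P = 137.25.
Under competition P = MC: 184.5 − 1.5Q = 27 + 2Q ⇒ Q = 45, P = 117.
Ratio Q_m/Q_c = 31.5/45 = 0.7.

Q_m/Q_c = 0.7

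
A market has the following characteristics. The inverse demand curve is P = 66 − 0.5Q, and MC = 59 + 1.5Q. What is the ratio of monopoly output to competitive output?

Monopoly sets MR = MC: 66 − Q = 59 + 1.5Q ⇒ Q = 2.8, P = 66 − 0.5·2.8 = 64.6.
Competitive equilibrium sets price equal to marginal cost: 66 − 0.5Q = 59 + 1.5Q, so Q = 3.5 and P = 64.25.
Ratio Q_m/Q_c = 2.8/3.5 = 0.8.

Q_m/Q_c = 0.8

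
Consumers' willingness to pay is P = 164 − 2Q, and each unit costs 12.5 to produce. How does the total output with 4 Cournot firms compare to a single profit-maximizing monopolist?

Cournot: Q = 60.6; Monopoly: Q = 37.875

In a 4-firm Cournot equilibrium, symmetry and the first-order condition give q = (164 − 12.5)/(10) = 15.15. So Q = 60.6 and P = 42.8.
Monopoly sets MR = MC: 164 − 4Q = 12.5 ⇒ Q = 37.875, P = 164 − 2·37.875 = 88.25.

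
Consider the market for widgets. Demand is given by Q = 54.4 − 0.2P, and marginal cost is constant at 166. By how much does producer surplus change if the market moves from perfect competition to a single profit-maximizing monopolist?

Producer surplus rises by 561.8

Inverting demand: P = 272 − 5Q.
Perfect competition: P = MC = 166, so 272 − 5Q = 166 and Q = 21.2.
PS = (166 − 166)·21.2 = 0.
Monopoly sets MR = MC: 272 − 10Q = 166 ⇒ Q = 10.6, P = 272 − 5·10.6 = 219.
PS = (219 − 166)·10.6 = 561.8.
Change in producer surplus: 561.8 − 0 = 561.8.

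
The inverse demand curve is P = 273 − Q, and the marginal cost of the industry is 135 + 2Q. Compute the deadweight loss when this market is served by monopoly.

DWL = 198.375

Under competition P = MC: 273 − Q = 135 + 2Q ⇒ Q = 46, P = 227.
A monopolist chooses Q where MR = MC. MR = 273 − 2Q; setting this equal to 135 + 2Q gives Q = 34.5 and P = 238.5.
CS = ½·(273 − 227)·46 = 1058; PS = (227·46 − 135·46 − ½·2·46²) = 2116; TS = 3174.
CS = ½·(273 − 238.5)·34.5 = 595.125; PS = (238.5·34.5 − 135·34.5 − ½·2·34.5²) = 2380.5; TS = 2975.625.
DWL = 3174 − 2975.625 = 198.375.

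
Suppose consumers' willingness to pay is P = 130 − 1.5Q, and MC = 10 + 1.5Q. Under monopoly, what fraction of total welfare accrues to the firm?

PS/TS = 0.75

Monopoly sets MR = MC: 130 − 3Q = 10 + 1.5Q ⇒ Q = 80/3, P = 130 − 1.5·80/3 = 90.
CS = ½·(130 − 90)·80/3 = 1600/3.
PS = P·Q − VC(Q) = 90·80/3 − (10·80/3 + ½·1.5·(80/3)²) = 1600.
Share captured = PS/TS = 1600/(6400/3) = 0.75.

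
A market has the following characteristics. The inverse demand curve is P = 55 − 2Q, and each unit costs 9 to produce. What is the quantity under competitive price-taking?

Under competition P = MC = 9, so Q = (55 − 9)/2 = 23.

Q = 23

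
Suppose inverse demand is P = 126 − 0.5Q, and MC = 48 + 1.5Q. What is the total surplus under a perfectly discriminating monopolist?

TS = 1521

With perfect price discrimination, output is the efficient level Q = 39 (where demand meets MC), but every buyer pays their willingness to pay: CS = 0 and PS = total surplus.
TS = 1521 (equal to competitive TS).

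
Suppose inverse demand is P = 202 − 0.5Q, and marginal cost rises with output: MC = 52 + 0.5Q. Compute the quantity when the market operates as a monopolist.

The monopolist equates marginal revenue to marginal cost: 202 − Q = 52 + 0.5Q, so Q = 100. From demand, P = 152.

Q = 100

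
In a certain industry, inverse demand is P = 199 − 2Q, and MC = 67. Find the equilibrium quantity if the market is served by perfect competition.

Q = 66

Competitive firms price at marginal cost: P = 67, giving Q = 66.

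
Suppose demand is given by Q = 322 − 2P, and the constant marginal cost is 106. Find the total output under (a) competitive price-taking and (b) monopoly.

Inverting demand: P = 161 − 0.5Q.
Under competition P = MC = 106, so Q = (161 − 106)/0.5 = 110.
A monopolist chooses Q where MR = MC. MR = 161 − Q; setting this equal to 106 gives Q = 55 and P = 133.5.

Competition: Q = 110; Monopoly: Q = 55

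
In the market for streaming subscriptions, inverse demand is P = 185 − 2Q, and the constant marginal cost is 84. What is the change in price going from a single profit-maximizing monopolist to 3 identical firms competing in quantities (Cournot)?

Price falls by 25.25

Monopoly sets MR = MC: 185 − 4Q = 84 ⇒ Q = 25.25, P = 185 − 2·25.25 = 134.5.
With 3 symmetric Cournot firms, each firm's FOC gives 185 − 8q = 84, so q = 12.625, Q = 3·12.625 = 37.875, and P = 109.25.
Change in price: 109.25 − 134.5 = −25.25.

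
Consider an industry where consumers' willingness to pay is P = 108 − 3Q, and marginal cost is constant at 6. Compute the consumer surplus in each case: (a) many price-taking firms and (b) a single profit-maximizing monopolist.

Perfect competition: P = MC = 6, so 108 − 3Q = 6 and Q = 34.
CS = ½·(108 − 6)·34 = 1734.
Monopoly sets MR = MC: 108 − 6Q = 6 ⇒ Q = 17, P = 108 − 3·17 = 57.
CS = ½·(108 − 57)·17 = 433.5.

Competition: CS = 1734; Monopoly: CS = 433.5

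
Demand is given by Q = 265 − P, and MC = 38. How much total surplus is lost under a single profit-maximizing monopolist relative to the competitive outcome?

DWL = 6441.125

Inverting demand: P = 265 − Q.
Competitive firms price at marginal cost: P = 38, giving Q = 227.
A monopolist chooses Q where MR = MC. MR = 265 − 2Q; setting this equal to 38 gives Q = 113.5 and P = 151.5.
DWL is the triangle between Q = 113.5 and Q = 227: ½·(227 − 113.5)·(151.5 − 38) = 6441.125.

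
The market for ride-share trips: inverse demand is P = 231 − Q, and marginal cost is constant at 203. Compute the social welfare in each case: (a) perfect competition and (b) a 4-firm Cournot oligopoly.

Competitive firms price at marginal cost: P = 203, giving Q = 28.
CS = ½·(231 − 203)·28 = 392; PS = (203 − 203)·28 = 0; TS = 392.
Cournot with 4 identical firms: the symmetric best-response condition is 231 − 5q = 203. Each firm produces q = 5.6, total output Q = 22.4, price P = 208.6.
CS = ½·(231 − 208.6)·22.4 = 250.88; PS = (208.6 − 203)·22.4 = 125.44; TS = 376.32.

Competition: TS = 392; Cournot: TS = 376.32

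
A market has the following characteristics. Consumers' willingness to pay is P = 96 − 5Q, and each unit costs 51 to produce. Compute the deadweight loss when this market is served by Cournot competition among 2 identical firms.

DWL = 22.5

Perfect competition: P = MC = 51, so 96 − 5Q = 51 and Q = 9.
Cournot with 2 identical firms: the symmetric best-response condition is 96 − 15q = 51. Each firm produces q = 3, total output Q = 6, price P = 66.
DWL is the triangle between Q = 6 and Q = 9: ½·(9 − 6)·(66 − 51) = 22.5.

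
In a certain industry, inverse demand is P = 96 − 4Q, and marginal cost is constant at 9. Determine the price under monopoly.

P = 52.5

The monopolist equates marginal revenue to marginal cost: 96 − 8Q = 9, so Q = 10.875. From demand, P = 52.5.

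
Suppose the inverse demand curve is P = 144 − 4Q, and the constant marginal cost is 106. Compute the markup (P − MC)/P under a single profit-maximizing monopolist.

A monopolist chooses Q where MR = MC. MR = 144 − 8Q; setting this equal to 106 gives Q = 4.75 and P = 125.
Lerner index = (P − MC)/P = (125 − 106)/125 = 0.152.

Lerner index = 0.152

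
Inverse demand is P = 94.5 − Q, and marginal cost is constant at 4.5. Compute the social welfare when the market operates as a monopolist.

TS = 3037.5

Monopoly sets MR = MC: 94.5 − 2Q = 4.5 ⇒ Q = 45, P = 94.5 − 45 = 49.5.
CS = ½·(94.5 − 49.5)·45 = 1012.5; PS = (49.5 − 4.5)·45 = 2025; TS = 3037.5.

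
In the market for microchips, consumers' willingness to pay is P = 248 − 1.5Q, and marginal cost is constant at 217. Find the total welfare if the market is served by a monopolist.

Monopoly sets MR = MC: 248 − 3Q = 217 ⇒ Q = 31/3, P = 248 − 1.5·31/3 = 232.5.
CS = ½·(248 − 232.5)·31/3 = 961/12; PS = (232.5 − 217)·31/3 = 961/6; TS = 240.25.

TS = 240.25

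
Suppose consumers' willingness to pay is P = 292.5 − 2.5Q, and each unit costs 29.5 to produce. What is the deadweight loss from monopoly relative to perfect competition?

DWL = 3458.45

Perfect competition: P = MC = 29.5, so 292.5 − 2.5Q = 29.5 and Q = 105.2.
Monopoly sets MR = MC: 292.5 − 5Q = 29.5 ⇒ Q = 52.6, P = 292.5 − 2.5·52.6 = 161.
DWL is the triangle between Q = 52.6 and Q = 105.2: ½·(105.2 − 52.6)·(161 − 29.5) = 3458.45.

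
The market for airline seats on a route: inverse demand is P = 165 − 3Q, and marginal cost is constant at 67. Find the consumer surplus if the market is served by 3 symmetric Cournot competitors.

With 3 symmetric Cournot firms, each firm's FOC gives 165 − 12q = 67, so q = 49/6, Q = 3·49/6 = 24.5, and P = 91.5.
CS = ½·(165 − 91.5)·24.5 = 900.375.

CS = 900.375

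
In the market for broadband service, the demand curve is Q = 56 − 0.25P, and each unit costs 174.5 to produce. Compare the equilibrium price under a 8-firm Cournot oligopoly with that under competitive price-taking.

Cournot: P = 180; Competition: P = 174.5

Inverting demand: P = 224 − 4Q.
With 8 symmetric Cournot firms, each firm's FOC gives 224 − 36q = 174.5, so q = 1.375, Q = 8·1.375 = 11, and P = 180.
Under competition P = MC = 174.5, so Q = (224 − 174.5)/4 = 12.375.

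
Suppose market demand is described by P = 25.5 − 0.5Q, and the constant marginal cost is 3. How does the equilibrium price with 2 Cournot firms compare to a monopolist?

Cournot: P = 10.5; Monopoly: P = 14.25

Cournot with 2 identical firms: the symmetric best-response condition is 25.5 − 1.5q = 3. Each firm produces q = 15, total output Q = 30, price P = 10.5.
A monopolist chooses Q where MR = MC. MR = 25.5 − Q; setting this equal to 3 gives Q = 22.5 and P = 14.25.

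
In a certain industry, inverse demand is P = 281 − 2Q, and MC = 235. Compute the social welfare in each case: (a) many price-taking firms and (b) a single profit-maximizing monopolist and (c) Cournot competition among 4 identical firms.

Competition: TS = 529; Monopoly: TS = 396.75; Cournot: TS = 507.84

Competitive firms price at marginal cost: P = 235, giving Q = 23.
CS = ½·(281 − 235)·23 = 529; PS = (235 − 235)·23 = 0; TS = 529.
A monopolist chooses Q where MR = MC. MR = 281 − 4Q; setting this equal to 235 gives Q = 11.5 and P = 258.
CS = ½·(281 − 258)·11.5 = 132.25; PS = (258 − 235)·11.5 = 264.5; TS = 396.75.
Cournot with 4 identical firms: the symmetric best-response condition is 281 − 10q = 235. Each firm produces q = 4.6, total output Q = 18.4, price P = 244.2.
CS = ½·(281 − 244.2)·18.4 = 338.56; PS = (244.2 − 235)·18.4 = 169.28; TS = 507.84.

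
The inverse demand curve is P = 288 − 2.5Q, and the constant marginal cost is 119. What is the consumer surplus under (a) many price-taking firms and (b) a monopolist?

Competition: CS = 5712.2; Monopoly: CS = 1428.05

Perfect competition: P = MC = 119, so 288 − 2.5Q = 119 and Q = 67.6.
CS = ½·(288 − 119)·67.6 = 5712.2.
A monopolist chooses Q where MR = MC. MR = 288 − 5Q; setting this equal to 119 gives Q = 33.8 and P = 203.5.
CS = ½·(288 − 203.5)·33.8 = 1428.05.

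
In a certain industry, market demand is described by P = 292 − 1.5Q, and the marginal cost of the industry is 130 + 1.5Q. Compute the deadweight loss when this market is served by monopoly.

DWL = 486

Under competition P = MC: 292 − 1.5Q = 130 + 1.5Q ⇒ Q = 54, P = 211.
Monopoly sets MR = MC: 292 − 3Q = 130 + 1.5Q ⇒ Q = 36, P = 292 − 1.5·36 = 238.
CS = ½·(292 − 211)·54 = 2187; PS = (211·54 − 130·54 − ½·1.5·54²) = 2187; TS = 4374.
CS = ½·(292 − 238)·36 = 972; PS = (238·36 − 130·36 − ½·1.5·36²) = 2916; TS = 3888.
DWL = 4374 − 3888 = 486.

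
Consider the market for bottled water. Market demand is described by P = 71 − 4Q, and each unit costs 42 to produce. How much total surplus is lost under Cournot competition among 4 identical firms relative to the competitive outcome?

DWL = 4.205

Perfect competition: P = MC = 42, so 71 − 4Q = 42 and Q = 7.25.
With 4 symmetric Cournot firms, each firm's FOC gives 71 − 20q = 42, so q = 1.45, Q = 4·1.45 = 5.8, and P = 47.8.
DWL is the triangle between Q = 5.8 and Q = 7.25: ½·(7.25 − 5.8)·(47.8 − 42) = 4.205.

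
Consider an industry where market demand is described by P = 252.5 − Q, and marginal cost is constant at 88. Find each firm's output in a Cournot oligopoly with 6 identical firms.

q_i = 23.5

In a 6-firm Cournot equilibrium, symmetry and the first-order condition give q = (252.5 − 88)/(7) = 23.5. So Q = 141 and P = 111.5.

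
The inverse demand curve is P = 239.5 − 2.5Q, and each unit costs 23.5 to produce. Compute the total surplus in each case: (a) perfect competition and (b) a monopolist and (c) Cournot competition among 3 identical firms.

Competition: TS = 9331.2; Monopoly: TS = 6998.4; Cournot: TS = 8748

Under competition P = MC = 23.5, so Q = (239.5 − 23.5)/2.5 = 86.4.
CS = ½·(239.5 − 23.5)·86.4 = 9331.2; PS = (23.5 − 23.5)·86.4 = 0; TS = 9331.2.
Monopoly sets MR = MC: 239.5 − 5Q = 23.5 ⇒ Q = 43.2, P = 239.5 − 2.5·43.2 = 131.5.
CS = ½·(239.5 − 131.5)·43.2 = 2332.8; PS = (131.5 − 23.5)·43.2 = 4665.6; TS = 6998.4.
In a 3-firm Cournot equilibrium, symmetry and the first-order condition give q = (239.5 − 23.5)/(10) = 21.6. So Q = 64.8 and P = 77.5.
CS = ½·(239.5 − 77.5)·64.8 = 5248.8; PS = (77.5 − 23.5)·64.8 = 3499.2; TS = 8748.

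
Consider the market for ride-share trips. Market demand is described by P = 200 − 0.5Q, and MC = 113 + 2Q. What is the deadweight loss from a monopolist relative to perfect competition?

Competitive equilibrium sets price equal to marginal cost: 200 − 0.5Q = 113 + 2Q, so Q = 34.8 and P = 182.6.
A monopolist chooses Q where MR = MC. MR = 200 − Q; setting this equal to 113 + 2Q gives Q = 29 and P = 185.5.
CS = ½·(200 − 182.6)·34.8 = 302.76; PS = (182.6·34.8 − 113·34.8 − ½·2·34.8²) = 1211.04; TS = 1513.8.
CS = ½·(200 − 185.5)·29 = 210.25; PS = (185.5·29 − 113·29 − ½·2·29²) = 1261.5; TS = 1471.75.
DWL = 1513.8 − 1471.75 = 42.05.

DWL = 42.05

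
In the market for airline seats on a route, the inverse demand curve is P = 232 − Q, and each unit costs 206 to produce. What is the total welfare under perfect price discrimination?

Under first-degree price discrimination the firm charges each unit its demand price and produces up to where P = MC, i.e. Q = 26. Consumer surplus is zero; producer surplus equals total surplus.
TS = 338 (equal to competitive TS).

TS = 338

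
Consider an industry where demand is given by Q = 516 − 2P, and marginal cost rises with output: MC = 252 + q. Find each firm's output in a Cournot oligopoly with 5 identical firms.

q_i = 1.5

Inverting demand: P = 258 − 0.5Q.
With 5 symmetric Cournot firms, each firm's FOC gives 258 − 3q = 252 + q, so q = 1.5, Q = 5·1.5 = 7.5, and P = 254.25.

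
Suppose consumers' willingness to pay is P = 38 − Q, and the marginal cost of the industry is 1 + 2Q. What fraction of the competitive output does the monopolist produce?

The monopolist equates marginal revenue to marginal cost: 38 − 2Q = 1 + 2Q, so Q = 9.25. From demand, P = 28.75.
Under competition P = MC: 38 − Q = 1 + 2Q ⇒ Q = 37/3, P = 77/3.
Ratio Q_m/Q_c = 9.25/(37/3) = 0.75.

Q_m/Q_c = 0.75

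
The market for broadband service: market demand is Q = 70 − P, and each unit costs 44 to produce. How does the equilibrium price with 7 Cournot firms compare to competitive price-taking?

Inverting demand: P = 70 − Q.
With 7 symmetric Cournot firms, each firm's FOC gives 70 − 8q = 44, so q = 3.25, Q = 7·3.25 = 22.75, and P = 47.25.
Perfect competition: P = MC = 44, so 70 − Q = 44 and Q = 26.

Cournot: P = 47.25; Competition: P = 44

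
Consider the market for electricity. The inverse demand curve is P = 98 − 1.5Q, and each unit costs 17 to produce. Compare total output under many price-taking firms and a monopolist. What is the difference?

Competitive firms price at marginal cost: P = 17, giving Q = 54.
A monopolist chooses Q where MR = MC. MR = 98 − 3Q; setting this equal to 17 gives Q = 27 and P = 57.5.
Change in total output: 27 − 54 = −27.

Total output falls by 27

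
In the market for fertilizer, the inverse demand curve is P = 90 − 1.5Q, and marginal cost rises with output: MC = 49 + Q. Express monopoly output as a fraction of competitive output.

Q_m/Q_c = 0.625

A monopolist chooses Q where MR = MC. MR = 90 − 3Q; setting this equal to 49 + Q gives Q = 10.25 and P = 74.625.
Competitive equilibrium sets price equal to marginal cost: 90 − 1.5Q = 49 + Q, so Q = 16.4 and P = 65.4.
Ratio Q_m/Q_c = 10.25/16.4 = 0.625.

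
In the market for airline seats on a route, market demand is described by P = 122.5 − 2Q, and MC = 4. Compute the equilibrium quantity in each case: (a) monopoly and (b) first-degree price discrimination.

A monopolist chooses Q where MR = MC. MR = 122.5 − 4Q; setting this equal to 4 gives Q = 29.625 and P = 63.25.
Under first-degree price discrimination the firm charges each unit its demand price and produces up to where P = MC, i.e. Q = 59.25. Consumer surplus is zero; producer surplus equals total surplus.

Monopoly: Q = 29.625; Perfect PD: Q = 59.25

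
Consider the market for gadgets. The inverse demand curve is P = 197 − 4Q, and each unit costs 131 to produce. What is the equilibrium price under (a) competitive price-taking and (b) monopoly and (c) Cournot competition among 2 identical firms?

Competitive firms price at marginal cost: P = 131, giving Q = 16.5.
Monopoly sets MR = MC: 197 − 8Q = 131 ⇒ Q = 8.25, P = 197 − 4·8.25 = 164.
Cournot with 2 identical firms: the symmetric best-response condition is 197 − 12q = 131. Each firm produces q = 5.5, total output Q = 11, price P = 153.

Competition: P = 131; Monopoly: P = 164; Cournot: P = 153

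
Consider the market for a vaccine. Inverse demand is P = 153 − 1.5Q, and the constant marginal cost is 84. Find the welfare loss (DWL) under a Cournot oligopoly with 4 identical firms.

Under competition P = MC = 84, so Q = (153 − 84)/1.5 = 46.
With 4 symmetric Cournot firms, each firm's FOC gives 153 − 7.5q = 84, so q = 9.2, Q = 4·9.2 = 36.8, and P = 97.8.
DWL is the triangle between Q = 36.8 and Q = 46: ½·(46 − 36.8)·(97.8 − 84) = 63.48.

DWL = 63.48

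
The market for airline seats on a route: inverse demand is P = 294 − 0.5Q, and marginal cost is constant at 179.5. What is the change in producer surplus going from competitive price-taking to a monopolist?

Competitive firms price at marginal cost: P = 179.5, giving Q = 229.
PS = (179.5 − 179.5)·229 = 0.
A monopolist chooses Q where MR = MC. MR = 294 − Q; setting this equal to 179.5 gives Q = 114.5 and P = 236.75.
PS = (236.75 − 179.5)·114.5 = 6555.125.
Change in producer surplus: 6555.125 − 0 = 6555.125.

Producer surplus rises by 6555.125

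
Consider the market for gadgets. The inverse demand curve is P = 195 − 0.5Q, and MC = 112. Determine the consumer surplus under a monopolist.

CS = 1722.25

A monopolist chooses Q where MR = MC. MR = 195 − Q; setting this equal to 112 gives Q = 83 and P = 153.5.
CS = ½·(195 − 153.5)·83 = 1722.25.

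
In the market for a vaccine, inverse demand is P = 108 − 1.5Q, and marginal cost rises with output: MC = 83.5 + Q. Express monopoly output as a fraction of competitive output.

Monopoly sets MR = MC: 108 − 3Q = 83.5 + Q ⇒ Q = 6.125, P = 108 − 1.5·6.125 = 1581/16.
Under competition P = MC: 108 − 1.5Q = 83.5 + Q ⇒ Q = 9.8, P = 93.3.
Ratio Q_m/Q_c = 6.125/9.8 = 0.625.

Q_m/Q_c = 0.625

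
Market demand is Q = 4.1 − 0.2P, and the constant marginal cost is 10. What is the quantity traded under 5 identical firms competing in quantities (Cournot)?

Q = 1.75

Inverting demand: P = 20.5 − 5Q.
With 5 symmetric Cournot firms, each firm's FOC gives 20.5 − 30q = 10, so q = 0.35, Q = 5·0.35 = 1.75, and P = 11.75.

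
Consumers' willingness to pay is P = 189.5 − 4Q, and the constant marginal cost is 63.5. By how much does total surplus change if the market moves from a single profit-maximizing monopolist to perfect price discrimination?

The monopolist equates marginal revenue to marginal cost: 189.5 − 8Q = 63.5, so Q = 15.75. From demand, P = 126.5.
CS = ½·(189.5 − 126.5)·15.75 = 496.125; PS = (126.5 − 63.5)·15.75 = 992.25; TS = 1488.375.
With perfect price discrimination, output is the efficient level Q = 31.5 (where demand meets MC), but every buyer pays their willingness to pay: CS = 0 and PS = total surplus.
TS = 1984.5 (equal to competitive TS).
Change in total surplus: 1984.5 − 1488.375 = 496.125.

Total surplus rises by 496.125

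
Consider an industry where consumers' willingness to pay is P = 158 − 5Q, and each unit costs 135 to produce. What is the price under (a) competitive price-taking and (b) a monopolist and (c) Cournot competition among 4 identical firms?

Competition: P = 135; Monopoly: P = 146.5; Cournot: P = 139.6

Perfect competition: P = MC = 135, so 158 − 5Q = 135 and Q = 4.6.
A monopolist chooses Q where MR = MC. MR = 158 − 10Q; setting this equal to 135 gives Q = 2.3 and P = 146.5.
With 4 symmetric Cournot firms, each firm's FOC gives 158 − 25q = 135, so q = 0.92, Q = 4·0.92 = 3.68, and P = 139.6.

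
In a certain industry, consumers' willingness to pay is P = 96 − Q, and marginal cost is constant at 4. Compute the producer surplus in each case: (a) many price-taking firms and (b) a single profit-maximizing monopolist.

Competition: PS = 0; Monopoly: PS = 2116

Perfect competition: P = MC = 4, so 96 − Q = 4 and Q = 92.
PS = (4 − 4)·92 = 0.
Monopoly sets MR = MC: 96 − 2Q = 4 ⇒ Q = 46, P = 96 − 46 = 50.
PS = (50 − 4)·46 = 2116.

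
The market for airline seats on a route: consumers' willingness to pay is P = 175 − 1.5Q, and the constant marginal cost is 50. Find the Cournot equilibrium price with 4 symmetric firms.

With 4 symmetric Cournot firms, each firm's FOC gives 175 − 7.5q = 50, so q = 50/3, Q = 4·50/3 = 200/3, and P = 75.

P = 75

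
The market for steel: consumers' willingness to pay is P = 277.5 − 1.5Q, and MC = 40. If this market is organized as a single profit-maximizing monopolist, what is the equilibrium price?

Monopoly sets MR = MC: 277.5 − 3Q = 40 ⇒ Q = 475/6, P = 277.5 − 1.5·475/6 = 158.75.

P = 158.75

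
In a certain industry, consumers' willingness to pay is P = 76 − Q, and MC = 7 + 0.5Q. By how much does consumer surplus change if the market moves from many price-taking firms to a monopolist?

Competitive equilibrium sets price equal to marginal cost: 76 − Q = 7 + 0.5Q, so Q = 46 and P = 30.
CS = ½·(76 − 30)·46 = 1058.
A monopolist chooses Q where MR = MC. MR = 76 − 2Q; setting this equal to 7 + 0.5Q gives Q = 27.6 and P = 48.4.
CS = ½·(76 − 48.4)·27.6 = 380.88.
Change in consumer surplus: 380.88 − 1058 = −677.12.

Consumer surplus falls by 677.12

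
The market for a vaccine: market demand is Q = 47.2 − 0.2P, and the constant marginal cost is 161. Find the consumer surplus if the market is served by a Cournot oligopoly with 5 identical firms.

CS = 390.625

Inverting demand: P = 236 − 5Q.
In a 5-firm Cournot equilibrium, symmetry and the first-order condition give q = (236 − 161)/(30) = 2.5. So Q = 12.5 and P = 173.5.
CS = ½·(236 − 173.5)·12.5 = 390.625.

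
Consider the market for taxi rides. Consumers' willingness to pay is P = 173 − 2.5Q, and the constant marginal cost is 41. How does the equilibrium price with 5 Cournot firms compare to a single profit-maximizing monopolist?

Cournot: P = 63; Monopoly: P = 107

Cournot with 5 identical firms: the symmetric best-response condition is 173 − 15q = 41. Each firm produces q = 8.8, total output Q = 44, price P = 63.
The monopolist equates marginal revenue to marginal cost: 173 − 5Q = 41, so Q = 26.4. From demand, P = 107.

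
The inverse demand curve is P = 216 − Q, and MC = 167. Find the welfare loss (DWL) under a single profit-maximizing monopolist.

DWL = 300.125

Competitive firms price at marginal cost: P = 167, giving Q = 49.
Monopoly sets MR = MC: 216 − 2Q = 167 ⇒ Q = 24.5, P = 216 − 24.5 = 191.5.
DWL is the triangle between Q = 24.5 and Q = 49: ½·(49 − 24.5)·(191.5 − 167) = 300.125.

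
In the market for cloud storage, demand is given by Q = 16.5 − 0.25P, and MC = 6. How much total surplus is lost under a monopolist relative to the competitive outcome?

Inverting demand: P = 66 − 4Q.
Under competition P = MC = 6, so Q = (66 − 6)/4 = 15.
The monopolist equates marginal revenue to marginal cost: 66 − 8Q = 6, so Q = 7.5. From demand, P = 36.
DWL is the triangle between Q = 7.5 and Q = 15: ½·(15 − 7.5)·(36 − 6) = 112.5.

DWL = 112.5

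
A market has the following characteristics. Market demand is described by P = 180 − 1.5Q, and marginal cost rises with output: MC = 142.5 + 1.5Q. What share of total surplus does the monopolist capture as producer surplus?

The monopolist equates marginal revenue to marginal cost: 180 − 3Q = 142.5 + 1.5Q, so Q = 25/3. From demand, P = 167.5.
CS = ½·(180 − 167.5)·25/3 = 625/12.
PS = P·Q − VC(Q) = 167.5·25/3 − (142.5·25/3 + ½·1.5·(25/3)²) = 156.25.
Share captured = PS/TS = 156.25/(625/3) = 0.75.

PS/TS = 0.75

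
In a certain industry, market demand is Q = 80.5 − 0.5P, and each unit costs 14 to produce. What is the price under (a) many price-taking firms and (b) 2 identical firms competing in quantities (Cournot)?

Competition: P = 14; Cournot: P = 63

Inverting demand: P = 161 − 2Q.
Perfect competition: P = MC = 14, so 161 − 2Q = 14 and Q = 73.5.
With 2 symmetric Cournot firms, each firm's FOC gives 161 − 6q = 14, so q = 24.5, Q = 2·24.5 = 49, and P = 63.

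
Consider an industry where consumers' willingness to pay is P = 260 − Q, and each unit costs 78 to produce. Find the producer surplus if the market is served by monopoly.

A monopolist chooses Q where MR = MC. MR = 260 − 2Q; setting this equal to 78 gives Q = 91 and P = 169.
PS = (169 − 78)·91 = 8281.

PS = 8281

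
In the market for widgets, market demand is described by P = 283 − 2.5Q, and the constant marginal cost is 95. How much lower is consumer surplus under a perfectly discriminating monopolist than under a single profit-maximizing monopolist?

Consumer surplus falls by 1767.2

The monopolist equates marginal revenue to marginal cost: 283 − 5Q = 95, so Q = 37.6. From demand, P = 189.
CS = ½·(283 − 189)·37.6 = 1767.2.
With perfect price discrimination, output is the efficient level Q = 75.2 (where demand meets MC), but every buyer pays their willingness to pay: CS = 0 and PS = total surplus.
CS = 0.
Change in consumer surplus: 0 − 1767.2 = −1767.2.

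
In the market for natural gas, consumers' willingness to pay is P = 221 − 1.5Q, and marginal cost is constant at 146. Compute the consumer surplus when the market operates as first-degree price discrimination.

CS = 0

With perfect price discrimination, output is the efficient level Q = 50 (where demand meets MC), but every buyer pays their willingness to pay: CS = 0 and PS = total surplus.
CS = 0.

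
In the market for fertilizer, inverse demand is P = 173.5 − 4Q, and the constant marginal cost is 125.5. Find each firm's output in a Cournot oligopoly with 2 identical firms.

q_i = 4

With 2 symmetric Cournot firms, each firm's FOC gives 173.5 − 12q = 125.5, so q = 4, Q = 2·4 = 8, and P = 141.5.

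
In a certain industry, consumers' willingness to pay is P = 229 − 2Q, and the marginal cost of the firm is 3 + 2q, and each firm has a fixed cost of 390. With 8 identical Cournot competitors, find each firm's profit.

π_i = −6.93

With 8 symmetric Cournot firms, each firm's FOC gives 229 − 18q = 3 + 2q, so q = 11.3, Q = 8·11.3 = 90.4, and P = 48.2.
Each firm's profit = 48.2·11.3 − (3·11.3 + ½·2·11.3²) − 390 = −6.93.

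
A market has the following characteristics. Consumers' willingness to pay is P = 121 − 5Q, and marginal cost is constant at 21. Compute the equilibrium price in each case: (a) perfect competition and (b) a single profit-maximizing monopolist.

Competition: P = 21; Monopoly: P = 71

Competitive firms price at marginal cost: P = 21, giving Q = 20.
The monopolist equates marginal revenue to marginal cost: 121 − 10Q = 21, so Q = 10. From demand, P = 71.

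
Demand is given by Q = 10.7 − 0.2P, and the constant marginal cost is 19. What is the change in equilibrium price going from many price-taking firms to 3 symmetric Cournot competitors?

Inverting demand: P = 53.5 − 5Q.
Competitive firms price at marginal cost: P = 19, giving Q = 6.9.
Cournot with 3 identical firms: the symmetric best-response condition is 53.5 − 20q = 19. Each firm produces q = 1.725, total output Q = 5.175, price P = 27.625.
Change in equilibrium price: 27.625 − 19 = 8.625.

P rises by 8.625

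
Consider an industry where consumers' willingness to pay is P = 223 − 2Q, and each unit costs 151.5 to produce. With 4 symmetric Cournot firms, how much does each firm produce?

q_i = 7.15

In a 4-firm Cournot equilibrium, symmetry and the first-order condition give q = (223 − 151.5)/(10) = 7.15. So Q = 28.6 and P = 165.8.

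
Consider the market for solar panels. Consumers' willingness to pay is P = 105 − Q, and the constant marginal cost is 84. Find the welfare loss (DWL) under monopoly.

DWL = 55.125

Under competition P = MC = 84, so Q = (105 − 84)/1 = 21.
The monopolist equates marginal revenue to marginal cost: 105 − 2Q = 84, so Q = 10.5. From demand, P = 94.5.
DWL is the triangle between Q = 10.5 and Q = 21: ½·(21 − 10.5)·(94.5 − 84) = 55.125.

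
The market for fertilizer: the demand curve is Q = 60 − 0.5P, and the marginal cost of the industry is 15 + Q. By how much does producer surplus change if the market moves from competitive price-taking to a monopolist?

Producer surplus rises by 490

Inverting demand: P = 120 − 2Q.
Under competition P = MC: 120 − 2Q = 15 + Q ⇒ Q = 35, P = 50.
PS = P·Q − VC(Q) = 50·35 − (15·35 + ½·1·35²) = 612.5.
Monopoly sets MR = MC: 120 − 4Q = 15 + Q ⇒ Q = 21, P = 120 − 2·21 = 78.
PS = P·Q − VC(Q) = 78·21 − (15·21 + ½·1·21²) = 1102.5.
Change in producer surplus: 1102.5 − 612.5 = 490.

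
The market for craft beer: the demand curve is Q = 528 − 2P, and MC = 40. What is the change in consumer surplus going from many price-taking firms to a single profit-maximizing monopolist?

CS falls by 37632

Inverting demand: P = 264 − 0.5Q.
Perfect competition: P = MC = 40, so 264 − 0.5Q = 40 and Q = 448.
CS = ½·(264 − 40)·448 = 50176.
The monopolist equates marginal revenue to marginal cost: 264 − Q = 40, so Q = 224. From demand, P = 152.
CS = ½·(264 − 152)·224 = 12544.
Change in consumer surplus: 12544 − 50176 = −37632.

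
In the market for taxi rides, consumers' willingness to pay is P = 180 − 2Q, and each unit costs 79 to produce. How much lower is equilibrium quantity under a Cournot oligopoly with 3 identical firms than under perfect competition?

Perfect competition: P = MC = 79, so 180 − 2Q = 79 and Q = 50.5.
In a 3-firm Cournot equilibrium, symmetry and the first-order condition give q = (180 − 79)/(8) = 12.625. So Q = 37.875 and P = 104.25.
Change in equilibrium quantity: 37.875 − 50.5 = −12.625.

Q falls by 12.625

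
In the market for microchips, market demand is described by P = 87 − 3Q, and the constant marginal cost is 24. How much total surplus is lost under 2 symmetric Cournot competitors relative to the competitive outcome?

DWL = 73.5

Under competition P = MC = 24, so Q = (87 − 24)/3 = 21.
With 2 symmetric Cournot firms, each firm's FOC gives 87 − 9q = 24, so q = 7, Q = 2·7 = 14, and P = 45.
DWL is the triangle between Q = 14 and Q = 21: ½·(21 − 14)·(45 − 24) = 73.5.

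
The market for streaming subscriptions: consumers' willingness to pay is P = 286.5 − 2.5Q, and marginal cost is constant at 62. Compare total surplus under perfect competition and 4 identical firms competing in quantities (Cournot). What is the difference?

TS falls by 403.202

Competitive firms price at marginal cost: P = 62, giving Q = 89.8.
CS = ½·(286.5 − 62)·89.8 = 10080.05; PS = (62 − 62)·89.8 = 0; TS = 10080.05.
Cournot with 4 identical firms: the symmetric best-response condition is 286.5 − 12.5q = 62. Each firm produces q = 17.96, total output Q = 71.84, price P = 106.9.
CS = ½·(286.5 − 106.9)·71.84 = 6451.232; PS = (106.9 − 62)·71.84 = 3225.616; TS = 9676.848.
Change in total surplus: 9676.848 − 10080.05 = −403.202.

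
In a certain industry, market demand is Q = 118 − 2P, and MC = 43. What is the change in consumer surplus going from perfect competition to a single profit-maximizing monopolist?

Inverting demand: P = 59 − 0.5Q.
Under competition P = MC = 43, so Q = (59 − 43)/0.5 = 32.
CS = ½·(59 − 43)·32 = 256.
A monopolist chooses Q where MR = MC. MR = 59 − Q; setting this equal to 43 gives Q = 16 and P = 51.
CS = ½·(59 − 51)·16 = 64.
Change in consumer surplus: 64 − 256 = −192.

CS falls by 192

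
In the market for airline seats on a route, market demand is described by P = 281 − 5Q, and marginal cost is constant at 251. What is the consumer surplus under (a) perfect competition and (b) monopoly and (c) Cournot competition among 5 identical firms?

Under competition P = MC = 251, so Q = (281 − 251)/5 = 6.
CS = ½·(281 − 251)·6 = 90.
A monopolist chooses Q where MR = MC. MR = 281 − 10Q; setting this equal to 251 gives Q = 3 and P = 266.
CS = ½·(281 − 266)·3 = 22.5.
With 5 symmetric Cournot firms, each firm's FOC gives 281 − 30q = 251, so q = 1, Q = 5·1 = 5, and P = 256.
CS = ½·(281 − 256)·5 = 62.5.

Competition: CS = 90; Monopoly: CS = 22.5; Cournot: CS = 62.5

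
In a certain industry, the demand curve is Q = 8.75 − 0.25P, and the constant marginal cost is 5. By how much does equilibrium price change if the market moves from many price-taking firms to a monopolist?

P rises by 15

Inverting demand: P = 35 − 4Q.
Perfect competition: P = MC = 5, so 35 − 4Q = 5 and Q = 7.5.
The monopolist equates marginal revenue to marginal cost: 35 − 8Q = 5, so Q = 3.75. From demand, P = 20.
Change in equilibrium price: 20 − 5 = 15.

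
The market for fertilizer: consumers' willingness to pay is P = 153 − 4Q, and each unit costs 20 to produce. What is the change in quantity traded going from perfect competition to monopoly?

Perfect competition: P = MC = 20, so 153 − 4Q = 20 and Q = 33.25.
The monopolist equates marginal revenue to marginal cost: 153 − 8Q = 20, so Q = 16.625. From demand, P = 86.5.
Change in quantity traded: 16.625 − 33.25 = −16.625.

Q falls by 16.625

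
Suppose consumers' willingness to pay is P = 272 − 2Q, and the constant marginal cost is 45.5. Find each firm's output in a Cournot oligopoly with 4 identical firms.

Cournot with 4 identical firms: the symmetric best-response condition is 272 − 10q = 45.5. Each firm produces q = 22.65, total output Q = 90.6, price P = 90.8.

q_i = 22.65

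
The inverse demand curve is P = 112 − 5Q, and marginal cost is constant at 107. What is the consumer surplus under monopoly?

CS = 0.625

Monopoly sets MR = MC: 112 − 10Q = 107 ⇒ Q = 0.5, P = 112 − 5·0.5 = 109.5.
CS = ½·(112 − 109.5)·0.5 = 0.625.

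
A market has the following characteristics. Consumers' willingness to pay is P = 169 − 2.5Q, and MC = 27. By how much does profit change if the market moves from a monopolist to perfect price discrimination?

π rises by 2016.4

Monopoly sets MR = MC: 169 − 5Q = 27 ⇒ Q = 28.4, P = 169 − 2.5·28.4 = 98.
Profit = (98 − 27)·28.4 = 2016.4.
Under first-degree price discrimination the firm charges each unit its demand price and produces up to where P = MC, i.e. Q = 56.8. Consumer surplus is zero; producer surplus equals total surplus.
PS equals the full surplus area, 4032.8. Profit = 4032.8 = 4032.8.
Change in profit: 4032.8 − 2016.4 = 2016.4.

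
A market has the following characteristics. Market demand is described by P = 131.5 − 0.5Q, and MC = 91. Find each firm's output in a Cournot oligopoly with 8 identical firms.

Cournot with 8 identical firms: the symmetric best-response condition is 131.5 − 4.5q = 91. Each firm produces q = 9, total output Q = 72, price P = 95.5.

q_i = 9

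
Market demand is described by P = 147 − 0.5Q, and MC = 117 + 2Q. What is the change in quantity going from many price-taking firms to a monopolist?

Quantity falls by 2

Competitive equilibrium sets price equal to marginal cost: 147 − 0.5Q = 117 + 2Q, so Q = 12 and P = 141.
Monopoly sets MR = MC: 147 − Q = 117 + 2Q ⇒ Q = 10, P = 147 − 0.5·10 = 142.
Change in quantity: 10 − 12 = −2.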